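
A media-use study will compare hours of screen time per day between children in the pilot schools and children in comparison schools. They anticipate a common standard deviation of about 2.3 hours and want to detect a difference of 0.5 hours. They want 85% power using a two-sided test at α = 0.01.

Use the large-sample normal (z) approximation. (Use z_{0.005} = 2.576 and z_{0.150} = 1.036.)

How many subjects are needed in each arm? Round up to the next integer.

n = 553 per group

n = (z_{α/2} + z_β)² · (σ₁² + σ₂²) / δ²
  = (2.576 + 1.036)² · (2·2.3² = 10.58) / 0.5²
  = 13.0465 · 10.58 / 0.25
  = 552.13
Round up → n = 553 per group.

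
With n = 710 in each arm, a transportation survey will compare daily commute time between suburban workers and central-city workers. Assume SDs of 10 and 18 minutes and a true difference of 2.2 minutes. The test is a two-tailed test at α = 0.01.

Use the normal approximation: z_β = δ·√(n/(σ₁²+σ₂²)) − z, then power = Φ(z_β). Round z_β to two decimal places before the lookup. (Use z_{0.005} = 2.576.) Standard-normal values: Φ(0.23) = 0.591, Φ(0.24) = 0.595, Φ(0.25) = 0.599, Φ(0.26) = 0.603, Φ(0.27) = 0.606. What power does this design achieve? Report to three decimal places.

z_β = δ·√(n/(σ₁²+σ₂²)) − z_{α/2}
    = 2.2 · √(710/424) − 2.576
    = 2.2 · 1.29404 − 2.576
    = 2.8469 − 2.576 = 0.2709 → 0.27
Power = Φ(0.27) = 0.606.

Power ≈ 0.606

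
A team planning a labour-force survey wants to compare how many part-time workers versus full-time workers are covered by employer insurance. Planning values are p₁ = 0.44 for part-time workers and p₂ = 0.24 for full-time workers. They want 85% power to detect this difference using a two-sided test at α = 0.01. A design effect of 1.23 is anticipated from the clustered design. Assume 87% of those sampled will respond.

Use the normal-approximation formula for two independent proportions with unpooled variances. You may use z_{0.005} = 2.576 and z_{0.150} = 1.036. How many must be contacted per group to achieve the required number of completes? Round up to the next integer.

n = 198 per group

n = (z_{α/2} + z_β)² · [p₁(1−p₁) + p₂(1−p₂)] / (p₁ − p₂)²
  = (2.576 + 1.036)² · (0.44·0.56 + 0.24·0.76) / (0.20)²
  = (3.612)² · (0.2464 + 0.1824) / 0.0400
  = 13.0465 · 0.4288 / 0.0400
  = 139.86
Design effect: 1.23 × 139.86 = 172.03.
Adjust for 87% response: 172.03 / 0.87 = 197.73.
Round up → n = 198 per group.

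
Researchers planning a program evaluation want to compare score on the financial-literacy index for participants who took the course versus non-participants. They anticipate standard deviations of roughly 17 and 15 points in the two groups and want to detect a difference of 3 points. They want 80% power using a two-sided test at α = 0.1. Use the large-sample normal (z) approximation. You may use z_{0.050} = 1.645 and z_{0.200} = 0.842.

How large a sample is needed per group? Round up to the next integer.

n = 354 per group

n = (z_{α/2} + z_β)² · (σ₁² + σ₂²) / δ²
  = (1.645 + 0.842)² · (17² + 15² = 514) / 3²
  = 6.1852 · 514 / 9
  = 353.24
Round up → n = 354 per group.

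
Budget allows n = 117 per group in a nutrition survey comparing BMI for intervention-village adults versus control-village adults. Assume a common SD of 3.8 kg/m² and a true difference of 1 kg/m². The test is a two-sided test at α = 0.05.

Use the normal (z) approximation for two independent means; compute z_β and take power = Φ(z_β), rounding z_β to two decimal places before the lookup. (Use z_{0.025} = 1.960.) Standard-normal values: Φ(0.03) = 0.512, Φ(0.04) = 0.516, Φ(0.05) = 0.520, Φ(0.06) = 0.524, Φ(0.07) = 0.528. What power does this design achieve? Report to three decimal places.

z_β = δ·√(n/(σ₁²+σ₂²)) − z_{α/2}
    = 1 · √(117/28.88) − 1.960
    = 1 · 2.01277 − 1.960
    = 2.0128 − 1.960 = 0.0528 → 0.05
Power = Φ(0.05) = 0.520.

Power ≈ 0.520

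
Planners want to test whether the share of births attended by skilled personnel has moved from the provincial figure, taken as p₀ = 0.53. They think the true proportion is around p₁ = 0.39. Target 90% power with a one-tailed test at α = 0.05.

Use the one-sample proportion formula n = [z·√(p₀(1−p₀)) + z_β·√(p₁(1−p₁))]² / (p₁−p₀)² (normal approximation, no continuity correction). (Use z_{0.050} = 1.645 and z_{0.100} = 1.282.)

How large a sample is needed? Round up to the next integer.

n = 107

n = [z_α·√(p₀q₀) + z_β·√(p₁q₁)]² / (p₁ − p₀)²
  = [1.645·√(0.53·0.47) + 1.282·√(0.39·0.61)]² / (-0.14)²
  = [1.645·0.4991 + 1.282·0.4877]² / 0.0196
  = [1.4463]² / 0.0196
  = 106.73
Round up → n = 107.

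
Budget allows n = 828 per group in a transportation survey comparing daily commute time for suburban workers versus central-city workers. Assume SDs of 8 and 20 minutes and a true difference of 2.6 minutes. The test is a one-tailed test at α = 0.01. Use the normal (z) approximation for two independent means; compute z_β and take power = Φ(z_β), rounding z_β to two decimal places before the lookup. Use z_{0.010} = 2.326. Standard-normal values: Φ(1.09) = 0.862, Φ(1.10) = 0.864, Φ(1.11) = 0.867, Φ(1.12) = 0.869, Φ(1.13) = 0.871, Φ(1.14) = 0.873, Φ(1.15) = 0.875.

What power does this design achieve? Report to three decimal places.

Power ≈ 0.875

z_β = δ·√(n/(σ₁²+σ₂²)) − z_α
    = 2.6 · √(828/464) − 2.326
    = 2.6 · 1.33585 − 2.326
    = 3.4732 − 2.326 = 1.1472 → 1.15
Power = Φ(1.15) = 0.875.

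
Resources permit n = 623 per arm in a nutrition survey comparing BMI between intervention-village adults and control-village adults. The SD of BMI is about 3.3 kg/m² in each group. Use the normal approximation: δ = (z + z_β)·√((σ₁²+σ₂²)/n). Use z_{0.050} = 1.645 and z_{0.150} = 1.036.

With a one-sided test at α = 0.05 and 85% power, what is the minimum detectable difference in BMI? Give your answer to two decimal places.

Minimum detectable difference ≈ 0.50 kg/m²

δ = (z_α + z_β) · √((σ₁²+σ₂²)/n)
  = (1.645 + 1.036) · √(21.78/623)
  = 2.681 · √0.03496
  = 2.681 · 0.1870
  = 0.5013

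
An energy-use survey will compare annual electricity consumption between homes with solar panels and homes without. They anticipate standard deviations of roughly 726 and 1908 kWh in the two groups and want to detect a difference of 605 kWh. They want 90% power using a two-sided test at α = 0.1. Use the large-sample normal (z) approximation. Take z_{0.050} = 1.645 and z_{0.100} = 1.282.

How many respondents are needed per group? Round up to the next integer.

n = 98 per group

n = (z_{α/2} + z_β)² · (σ₁² + σ₂²) / δ²
  = (1.645 + 1.282)² · (726² + 1908² = 4167540) / 605²
  = 8.5673 · 4167540 / 366025
  = 97.55
Round up → n = 98 per group.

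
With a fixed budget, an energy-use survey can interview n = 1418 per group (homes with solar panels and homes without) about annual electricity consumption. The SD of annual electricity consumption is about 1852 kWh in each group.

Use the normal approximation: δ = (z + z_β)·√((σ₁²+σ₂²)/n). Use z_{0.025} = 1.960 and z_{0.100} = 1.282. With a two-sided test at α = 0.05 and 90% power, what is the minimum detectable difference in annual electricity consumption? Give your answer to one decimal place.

δ = (z_{α/2} + z_β) · √((σ₁²+σ₂²)/n)
  = (1.960 + 1.282) · √(6859808/1418)
  = 3.242 · √4837.7
  = 3.242 · 69.5533
  = 225.4919

Minimum detectable difference ≈ 225.5 kWh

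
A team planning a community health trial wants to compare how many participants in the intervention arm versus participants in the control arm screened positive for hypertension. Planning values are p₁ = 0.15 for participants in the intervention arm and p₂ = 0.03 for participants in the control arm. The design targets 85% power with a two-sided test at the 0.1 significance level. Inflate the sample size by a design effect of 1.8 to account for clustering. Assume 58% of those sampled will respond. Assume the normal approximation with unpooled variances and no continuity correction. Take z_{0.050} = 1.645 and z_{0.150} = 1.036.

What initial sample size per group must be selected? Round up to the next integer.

n = (z_{α/2} + z_β)² · [p₁(1−p₁) + p₂(1−p₂)] / (p₁ − p₂)²
  = (1.645 + 1.036)² · (0.15·0.85 + 0.03·0.97) / (0.12)²
  = (2.681)² · (0.1275 + 0.0291) / 0.0144
  = 7.1878 · 0.1566 / 0.0144
  = 78.17
Design effect: 1.8 × 78.17 = 140.70.
Adjust for 58% response: 140.70 / 0.58 = 242.59.
Round up → n = 243 per group.

n = 243 per group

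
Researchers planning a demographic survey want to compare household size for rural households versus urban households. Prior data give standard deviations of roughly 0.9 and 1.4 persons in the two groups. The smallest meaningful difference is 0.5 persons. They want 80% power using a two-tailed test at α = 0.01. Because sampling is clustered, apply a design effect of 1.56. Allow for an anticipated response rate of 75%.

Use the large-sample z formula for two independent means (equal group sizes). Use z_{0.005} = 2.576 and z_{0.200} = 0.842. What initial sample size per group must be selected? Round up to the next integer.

n = 270 per group

n = (z_{α/2} + z_β)² · (σ₁² + σ₂²) / δ²
  = (2.576 + 0.842)² · (0.9² + 1.4² = 2.77) / 0.5²
  = 11.6827 · 2.77 / 0.25
  = 129.44
Design effect: 1.56 × 129.44 = 201.93.
Adjust for 75% response: 201.93 / 0.75 = 269.24.
Round up → n = 270 per group.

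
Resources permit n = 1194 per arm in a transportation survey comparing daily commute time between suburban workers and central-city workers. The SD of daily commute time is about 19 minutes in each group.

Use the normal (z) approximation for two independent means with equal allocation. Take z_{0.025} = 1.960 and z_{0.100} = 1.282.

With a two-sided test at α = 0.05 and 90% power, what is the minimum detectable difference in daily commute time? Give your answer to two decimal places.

Minimum detectable difference ≈ 2.52 minutes

δ = (z_{α/2} + z_β) · √((σ₁²+σ₂²)/n)
  = (1.960 + 1.282) · √(722/1194)
  = 3.242 · √0.60469
  = 3.242 · 0.7776
  = 2.5210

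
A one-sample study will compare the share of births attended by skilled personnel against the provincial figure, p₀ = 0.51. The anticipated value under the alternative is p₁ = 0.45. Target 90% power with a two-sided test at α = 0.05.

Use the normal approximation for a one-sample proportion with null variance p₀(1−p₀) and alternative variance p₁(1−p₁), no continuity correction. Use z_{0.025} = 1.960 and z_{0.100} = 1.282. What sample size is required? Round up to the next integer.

n = [z_{α/2}·√(p₀q₀) + z_β·√(p₁q₁)]² / (p₁ − p₀)²
  = [1.960·√(0.51·0.49) + 1.282·√(0.45·0.55)]² / (-0.06)²
  = [1.960·0.4999 + 1.282·0.4975]² / 0.0036
  = [1.6176]² / 0.0036
  = 726.83
Round up → n = 727.

n = 727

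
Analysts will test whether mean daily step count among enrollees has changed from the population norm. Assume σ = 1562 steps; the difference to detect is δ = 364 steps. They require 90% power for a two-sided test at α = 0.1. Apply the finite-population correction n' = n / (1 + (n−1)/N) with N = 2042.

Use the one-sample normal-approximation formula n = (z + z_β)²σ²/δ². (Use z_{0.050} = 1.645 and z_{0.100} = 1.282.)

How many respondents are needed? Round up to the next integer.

n = (z_{α/2} + z_β)² · σ² / δ²
  = (1.645 + 1.282)² · 1562² / 364²
  = 8.5673 · 2439844 / 132496
  = 157.76
Finite-population correction (N = 2042): 157.76 / (1 + (157.76 − 1)/2042) = 146.51.
Round up → n = 147.

n = 147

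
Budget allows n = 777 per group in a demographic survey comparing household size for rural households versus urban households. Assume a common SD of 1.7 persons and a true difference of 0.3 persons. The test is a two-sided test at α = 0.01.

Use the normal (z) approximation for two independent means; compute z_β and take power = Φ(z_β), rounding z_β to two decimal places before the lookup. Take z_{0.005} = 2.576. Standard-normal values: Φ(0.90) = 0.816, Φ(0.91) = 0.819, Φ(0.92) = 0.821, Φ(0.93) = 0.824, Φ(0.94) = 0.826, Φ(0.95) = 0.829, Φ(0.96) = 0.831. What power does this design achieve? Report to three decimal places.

Power ≈ 0.816

z_β = δ·√(n/(σ₁²+σ₂²)) − z_{α/2}
    = 0.3 · √(777/5.78) − 2.576
    = 0.3 · 11.59435 − 2.576
    = 3.4783 − 2.576 = 0.9023 → 0.90
Power = Φ(0.90) = 0.816.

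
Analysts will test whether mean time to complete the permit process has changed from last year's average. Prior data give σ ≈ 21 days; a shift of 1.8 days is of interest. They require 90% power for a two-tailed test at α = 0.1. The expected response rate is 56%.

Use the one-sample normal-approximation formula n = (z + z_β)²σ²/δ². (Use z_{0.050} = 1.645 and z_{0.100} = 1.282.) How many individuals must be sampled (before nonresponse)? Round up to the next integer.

n = (z_{α/2} + z_β)² · σ² / δ²
  = (1.645 + 1.282)² · 21² / 1.8²
  = 8.5673 · 441 / 3.24
  = 1166.11
Adjust for 56% response: 1166.11 / 0.56 = 2082.34.
Round up → n = 2083.

n = 2083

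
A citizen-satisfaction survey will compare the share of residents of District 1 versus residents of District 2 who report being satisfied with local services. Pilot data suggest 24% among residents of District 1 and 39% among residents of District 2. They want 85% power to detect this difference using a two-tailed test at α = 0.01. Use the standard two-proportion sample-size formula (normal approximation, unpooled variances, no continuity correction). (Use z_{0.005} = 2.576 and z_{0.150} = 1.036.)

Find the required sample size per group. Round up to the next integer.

n = 244 per group

n = (z_{α/2} + z_β)² · [p₁(1−p₁) + p₂(1−p₂)] / (p₁ − p₂)²
  = (2.576 + 1.036)² · (0.24·0.76 + 0.39·0.61) / (-0.15)²
  = (3.612)² · (0.1824 + 0.2379) / 0.0225
  = 13.0465 · 0.4203 / 0.0225
  = 243.71
Round up → n = 244 per group.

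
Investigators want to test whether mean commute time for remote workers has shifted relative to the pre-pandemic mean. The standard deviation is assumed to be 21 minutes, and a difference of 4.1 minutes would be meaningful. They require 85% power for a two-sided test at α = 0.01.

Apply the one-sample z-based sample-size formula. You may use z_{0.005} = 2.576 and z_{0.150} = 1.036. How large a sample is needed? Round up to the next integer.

n = 343

n = (z_{α/2} + z_β)² · σ² / δ²
  = (2.576 + 1.036)² · 21² / 4.1²
  = 13.0465 · 441 / 16.81
  = 342.27
Round up → n = 343.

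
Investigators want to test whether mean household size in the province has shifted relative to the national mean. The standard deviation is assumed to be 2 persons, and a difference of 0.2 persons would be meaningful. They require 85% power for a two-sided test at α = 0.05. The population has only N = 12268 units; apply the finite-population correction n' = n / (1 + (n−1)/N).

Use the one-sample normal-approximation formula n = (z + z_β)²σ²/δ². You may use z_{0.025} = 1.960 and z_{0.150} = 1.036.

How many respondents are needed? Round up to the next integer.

n = (z_{α/2} + z_β)² · σ² / δ²
  = (1.960 + 1.036)² · 2² / 0.2²
  = 8.9760 · 4 / 0.04
  = 897.60
Finite-population correction (N = 12268): 897.60 / (1 + (897.60 − 1)/12268) = 836.47.
Round up → n = 837.

n = 837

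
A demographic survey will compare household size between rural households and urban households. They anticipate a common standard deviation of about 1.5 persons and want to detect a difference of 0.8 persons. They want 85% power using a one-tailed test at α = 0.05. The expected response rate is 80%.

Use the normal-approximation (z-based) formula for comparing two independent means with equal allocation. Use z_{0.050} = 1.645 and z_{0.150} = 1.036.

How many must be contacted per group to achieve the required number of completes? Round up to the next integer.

n = 64 per group

n = (z_α + z_β)² · (σ₁² + σ₂²) / δ²
  = (1.645 + 1.036)² · (2·1.5² = 4.5) / 0.8²
  = 7.1878 · 4.5 / 0.64
  = 50.54
Adjust for 80% response: 50.54 / 0.80 = 63.17.
Round up → n = 64 per group.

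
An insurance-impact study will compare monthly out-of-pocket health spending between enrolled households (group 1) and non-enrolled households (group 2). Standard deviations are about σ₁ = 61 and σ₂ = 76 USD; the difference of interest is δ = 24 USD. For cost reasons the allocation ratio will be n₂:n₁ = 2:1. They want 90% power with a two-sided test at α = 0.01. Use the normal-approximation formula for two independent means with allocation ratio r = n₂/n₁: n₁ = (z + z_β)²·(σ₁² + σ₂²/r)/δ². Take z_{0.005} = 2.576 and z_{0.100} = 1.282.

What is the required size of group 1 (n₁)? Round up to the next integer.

n₁ = 171

n₁ = (z_{α/2} + z_β)² · (σ₁² + σ₂²/r) / δ²
   = (2.576 + 1.282)² · (61² + 76²/2) / 24²
   = 14.8842 · (3721 + 2888) / 576
   = 14.8842 · 6609 / 576
   = 170.78
Round up → n₁ = 171; n₂ = r·n₁ = 2 × 171 = 342.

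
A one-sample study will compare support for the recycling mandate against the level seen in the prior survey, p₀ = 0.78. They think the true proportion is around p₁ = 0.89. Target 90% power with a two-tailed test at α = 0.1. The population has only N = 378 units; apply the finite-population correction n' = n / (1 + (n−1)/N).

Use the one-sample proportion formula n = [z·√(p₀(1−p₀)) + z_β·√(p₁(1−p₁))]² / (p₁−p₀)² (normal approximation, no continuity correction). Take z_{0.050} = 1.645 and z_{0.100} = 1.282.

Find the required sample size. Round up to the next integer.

n = 78

n = [z_{α/2}·√(p₀q₀) + z_β·√(p₁q₁)]² / (p₁ − p₀)²
  = [1.645·√(0.78·0.22) + 1.282·√(0.89·0.11)]² / (0.11)²
  = [1.645·0.4142 + 1.282·0.3129]² / 0.0121
  = [1.0826]² / 0.0121
  = 96.85
Finite-population correction (N = 378): 96.85 / (1 + (96.85 − 1)/378) = 77.26.
Round up → n = 78.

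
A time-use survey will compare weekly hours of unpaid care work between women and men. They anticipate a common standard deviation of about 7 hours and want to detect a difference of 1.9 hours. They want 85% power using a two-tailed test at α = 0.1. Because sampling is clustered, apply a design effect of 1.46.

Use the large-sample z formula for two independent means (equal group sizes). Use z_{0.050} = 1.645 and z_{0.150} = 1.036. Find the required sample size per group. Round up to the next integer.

n = 285 per group

n = (z_{α/2} + z_β)² · (σ₁² + σ₂²) / δ²
  = (1.645 + 1.036)² · (2·7² = 98) / 1.9²
  = 7.1878 · 98 / 3.61
  = 195.12
Design effect: 1.46 × 195.12 = 284.88.
Round up → n = 285 per group.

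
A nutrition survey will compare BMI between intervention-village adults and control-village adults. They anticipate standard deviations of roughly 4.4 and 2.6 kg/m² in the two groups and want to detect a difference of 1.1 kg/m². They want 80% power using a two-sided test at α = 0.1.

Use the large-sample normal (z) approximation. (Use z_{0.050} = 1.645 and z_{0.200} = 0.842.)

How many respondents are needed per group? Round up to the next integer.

n = (z_{α/2} + z_β)² · (σ₁² + σ₂²) / δ²
  = (1.645 + 0.842)² · (4.4² + 2.6² = 26.12) / 1.1²
  = 6.1852 · 26.12 / 1.21
  = 133.52
Round up → n = 134 per group.

n = 134 per group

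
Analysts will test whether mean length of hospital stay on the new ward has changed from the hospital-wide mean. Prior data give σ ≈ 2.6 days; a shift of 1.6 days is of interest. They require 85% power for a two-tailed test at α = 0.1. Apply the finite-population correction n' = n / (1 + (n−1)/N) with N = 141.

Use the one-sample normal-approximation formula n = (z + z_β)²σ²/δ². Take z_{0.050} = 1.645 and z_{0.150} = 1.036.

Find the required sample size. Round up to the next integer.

n = 17

n = (z_{α/2} + z_β)² · σ² / δ²
  = (1.645 + 1.036)² · 2.6² / 1.6²
  = 7.1878 · 6.76 / 2.56
  = 18.98
Finite-population correction (N = 141): 18.98 / (1 + (18.98 − 1)/141) = 16.83.
Round up → n = 17.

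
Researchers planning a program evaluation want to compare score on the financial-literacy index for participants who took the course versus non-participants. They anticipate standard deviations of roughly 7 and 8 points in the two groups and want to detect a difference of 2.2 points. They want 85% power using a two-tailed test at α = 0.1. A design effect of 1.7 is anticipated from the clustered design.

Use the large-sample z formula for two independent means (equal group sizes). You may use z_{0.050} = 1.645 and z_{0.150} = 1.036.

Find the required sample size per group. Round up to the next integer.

n = 286 per group

n = (z_{α/2} + z_β)² · (σ₁² + σ₂²) / δ²
  = (1.645 + 1.036)² · (7² + 8² = 113) / 2.2²
  = 7.1878 · 113 / 4.84
  = 167.81
Design effect: 1.7 × 167.81 = 285.28.
Round up → n = 286 per group.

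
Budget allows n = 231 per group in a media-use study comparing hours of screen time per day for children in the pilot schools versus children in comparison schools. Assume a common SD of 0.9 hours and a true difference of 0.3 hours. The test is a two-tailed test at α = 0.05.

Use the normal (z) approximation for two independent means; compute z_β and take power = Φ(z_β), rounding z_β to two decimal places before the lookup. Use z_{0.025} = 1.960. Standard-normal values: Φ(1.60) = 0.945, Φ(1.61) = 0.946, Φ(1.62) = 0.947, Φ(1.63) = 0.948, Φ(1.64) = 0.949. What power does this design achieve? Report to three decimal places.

Power ≈ 0.947

z_β = δ·√(n/(σ₁²+σ₂²)) − z_{α/2}
    = 0.3 · √(231/1.62) − 1.960
    = 0.3 · 11.94121 − 1.960
    = 3.5824 − 1.960 = 1.6224 → 1.62
Power = Φ(1.62) = 0.947.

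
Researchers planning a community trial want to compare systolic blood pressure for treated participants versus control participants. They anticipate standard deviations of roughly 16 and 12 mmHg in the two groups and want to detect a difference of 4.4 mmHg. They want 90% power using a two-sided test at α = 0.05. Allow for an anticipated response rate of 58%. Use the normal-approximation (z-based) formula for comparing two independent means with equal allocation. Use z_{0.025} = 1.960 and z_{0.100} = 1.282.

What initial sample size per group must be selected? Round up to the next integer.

n = (z_{α/2} + z_β)² · (σ₁² + σ₂²) / δ²
  = (1.960 + 1.282)² · (16² + 12² = 400) / 4.4²
  = 10.5106 · 400 / 19.36
  = 217.16
Adjust for 58% response: 217.16 / 0.58 = 374.41.
Round up → n = 375 per group.

n = 375 per group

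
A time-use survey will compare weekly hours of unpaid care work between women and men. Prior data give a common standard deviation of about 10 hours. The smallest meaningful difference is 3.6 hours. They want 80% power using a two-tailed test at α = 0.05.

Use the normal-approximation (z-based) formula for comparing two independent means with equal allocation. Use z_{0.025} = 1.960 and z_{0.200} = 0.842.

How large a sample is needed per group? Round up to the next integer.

n = 122 per group

n = (z_{α/2} + z_β)² · (σ₁² + σ₂²) / δ²
  = (1.960 + 0.842)² · (2·10² = 200) / 3.6²
  = 7.8512 · 200 / 12.96
  = 121.16
Round up → n = 122 per group.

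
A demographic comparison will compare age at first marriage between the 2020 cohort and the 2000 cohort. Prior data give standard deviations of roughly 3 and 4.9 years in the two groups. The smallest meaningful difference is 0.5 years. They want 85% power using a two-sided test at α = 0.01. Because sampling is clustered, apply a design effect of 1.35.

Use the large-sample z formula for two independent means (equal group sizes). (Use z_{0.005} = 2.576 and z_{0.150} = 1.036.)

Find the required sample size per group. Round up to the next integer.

n = (z_{α/2} + z_β)² · (σ₁² + σ₂²) / δ²
  = (2.576 + 1.036)² · (3² + 4.9² = 33.01) / 0.5²
  = 13.0465 · 33.01 / 0.25
  = 1722.67
Design effect: 1.35 × 1722.67 = 2325.60.
Round up → n = 2326 per group.

n = 2326 per group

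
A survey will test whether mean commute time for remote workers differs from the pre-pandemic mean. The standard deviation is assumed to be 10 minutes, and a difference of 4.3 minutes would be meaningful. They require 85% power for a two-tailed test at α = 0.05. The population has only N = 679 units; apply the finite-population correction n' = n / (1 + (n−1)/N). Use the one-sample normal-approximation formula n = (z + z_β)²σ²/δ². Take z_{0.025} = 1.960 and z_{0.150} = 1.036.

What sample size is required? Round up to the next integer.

n = 46

n = (z_{α/2} + z_β)² · σ² / δ²
  = (1.960 + 1.036)² · 10² / 4.3²
  = 8.9760 · 100 / 18.49
  = 48.55
Finite-population correction (N = 679): 48.55 / (1 + (48.55 − 1)/679) = 45.37.
Round up → n = 46.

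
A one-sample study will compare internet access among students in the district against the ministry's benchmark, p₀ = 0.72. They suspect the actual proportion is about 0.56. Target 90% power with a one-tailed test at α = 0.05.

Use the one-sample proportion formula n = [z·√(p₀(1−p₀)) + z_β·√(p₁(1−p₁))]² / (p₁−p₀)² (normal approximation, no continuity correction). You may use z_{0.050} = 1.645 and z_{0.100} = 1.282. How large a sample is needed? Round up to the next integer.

n = [z_α·√(p₀q₀) + z_β·√(p₁q₁)]² / (p₁ − p₀)²
  = [1.645·√(0.72·0.28) + 1.282·√(0.56·0.44)]² / (-0.16)²
  = [1.645·0.4490 + 1.282·0.4964]² / 0.0256
  = [1.3750]² / 0.0256
  = 73.85
Round up → n = 74.

n = 74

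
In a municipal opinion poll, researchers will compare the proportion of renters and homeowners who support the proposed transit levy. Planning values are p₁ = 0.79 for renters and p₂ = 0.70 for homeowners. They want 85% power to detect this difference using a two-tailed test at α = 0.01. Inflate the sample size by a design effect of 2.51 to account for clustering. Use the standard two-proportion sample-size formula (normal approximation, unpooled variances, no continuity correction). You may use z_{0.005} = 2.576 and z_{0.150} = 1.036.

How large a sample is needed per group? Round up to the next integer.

n = 1520 per group

n = (z_{α/2} + z_β)² · [p₁(1−p₁) + p₂(1−p₂)] / (p₁ − p₂)²
  = (2.576 + 1.036)² · (0.79·0.21 + 0.70·0.30) / (0.09)²
  = (3.612)² · (0.1659 + 0.2100) / 0.0081
  = 13.0465 · 0.3759 / 0.0081
  = 605.46
Design effect: 2.51 × 605.46 = 1519.70.
Round up → n = 1520 per group.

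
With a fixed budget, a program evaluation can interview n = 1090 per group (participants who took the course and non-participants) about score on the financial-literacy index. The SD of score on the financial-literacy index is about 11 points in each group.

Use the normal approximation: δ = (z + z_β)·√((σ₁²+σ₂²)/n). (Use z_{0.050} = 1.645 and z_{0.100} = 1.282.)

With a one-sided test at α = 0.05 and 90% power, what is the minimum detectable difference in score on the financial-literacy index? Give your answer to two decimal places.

Minimum detectable difference ≈ 1.38 points

δ = (z_α + z_β) · √((σ₁²+σ₂²)/n)
  = (1.645 + 1.282) · √(242/1090)
  = 2.927 · √0.22202
  = 2.927 · 0.4712
  = 1.3792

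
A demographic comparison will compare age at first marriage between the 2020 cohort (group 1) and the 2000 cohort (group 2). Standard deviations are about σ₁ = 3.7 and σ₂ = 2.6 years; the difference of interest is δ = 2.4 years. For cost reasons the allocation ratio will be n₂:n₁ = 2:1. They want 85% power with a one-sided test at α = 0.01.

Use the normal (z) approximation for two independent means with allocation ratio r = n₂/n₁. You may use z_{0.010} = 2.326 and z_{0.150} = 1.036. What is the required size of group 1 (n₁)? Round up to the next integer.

n₁ = (z_α + z_β)² · (σ₁² + σ₂²/r) / δ²
   = (2.326 + 1.036)² · (3.7² + 2.6²/2) / 2.4²
   = 11.3030 · (13.69 + 3.38) / 5.76
   = 11.3030 · 17.07 / 5.76
   = 33.50
Round up → n₁ = 34; n₂ = r·n₁ = 2 × 34 = 68.

n₁ = 34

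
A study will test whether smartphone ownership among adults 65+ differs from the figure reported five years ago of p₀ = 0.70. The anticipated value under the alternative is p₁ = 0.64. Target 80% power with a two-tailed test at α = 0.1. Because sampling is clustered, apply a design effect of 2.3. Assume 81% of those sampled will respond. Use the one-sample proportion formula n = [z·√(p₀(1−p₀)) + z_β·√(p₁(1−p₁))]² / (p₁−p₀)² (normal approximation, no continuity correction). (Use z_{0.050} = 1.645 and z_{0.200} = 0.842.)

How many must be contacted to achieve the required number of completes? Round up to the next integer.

n = [z_{α/2}·√(p₀q₀) + z_β·√(p₁q₁)]² / (p₁ − p₀)²
  = [1.645·√(0.70·0.30) + 0.842·√(0.64·0.36)]² / (-0.06)²
  = [1.645·0.4583 + 0.842·0.4800]² / 0.0036
  = [1.1580]² / 0.0036
  = 372.49
Design effect: 2.3 × 372.49 = 856.72.
Adjust for 81% response: 856.72 / 0.81 = 1057.68.
Round up → n = 1058.

n = 1058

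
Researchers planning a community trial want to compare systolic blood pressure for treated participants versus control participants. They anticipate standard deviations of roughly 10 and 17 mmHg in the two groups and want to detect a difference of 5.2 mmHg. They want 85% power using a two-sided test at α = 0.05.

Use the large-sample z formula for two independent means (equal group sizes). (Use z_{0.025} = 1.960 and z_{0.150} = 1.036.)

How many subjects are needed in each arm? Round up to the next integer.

n = (z_{α/2} + z_β)² · (σ₁² + σ₂²) / δ²
  = (1.960 + 1.036)² · (10² + 17² = 389) / 5.2²
  = 8.9760 · 389 / 27.04
  = 129.13
Round up → n = 130 per group.

n = 130 per group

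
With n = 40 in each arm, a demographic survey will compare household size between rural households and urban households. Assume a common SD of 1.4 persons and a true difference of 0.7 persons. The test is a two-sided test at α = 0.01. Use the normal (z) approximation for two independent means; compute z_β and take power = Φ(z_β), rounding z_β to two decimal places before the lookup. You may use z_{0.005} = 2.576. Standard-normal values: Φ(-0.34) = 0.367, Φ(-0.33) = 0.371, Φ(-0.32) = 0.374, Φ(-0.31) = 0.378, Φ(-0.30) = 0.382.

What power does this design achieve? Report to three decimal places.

z_β = δ·√(n/(σ₁²+σ₂²)) − z_{α/2}
    = 0.7 · √(40/3.92) − 2.576
    = 0.7 · 3.19438 − 2.576
    = 2.2361 − 2.576 = -0.3399 → -0.34
Power = Φ(-0.34) = 0.367.

Power ≈ 0.367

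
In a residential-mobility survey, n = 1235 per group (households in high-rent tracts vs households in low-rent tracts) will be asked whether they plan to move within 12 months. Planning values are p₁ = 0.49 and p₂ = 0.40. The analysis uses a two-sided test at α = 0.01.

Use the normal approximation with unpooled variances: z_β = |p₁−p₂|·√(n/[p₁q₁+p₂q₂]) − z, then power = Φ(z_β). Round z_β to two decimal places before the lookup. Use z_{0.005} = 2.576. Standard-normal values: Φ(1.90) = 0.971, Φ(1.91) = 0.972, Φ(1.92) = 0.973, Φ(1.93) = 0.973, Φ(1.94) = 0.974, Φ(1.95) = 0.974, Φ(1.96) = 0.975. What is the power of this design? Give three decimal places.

z_β = |p₁−p₂|·√(n/[p₁q₁+p₂q₂]) − z_{α/2}
    = 0.09 · √(1235/0.4899) − 2.576
    = 0.09 · 50.2088 − 2.576
    = 4.5188 − 2.576 = 1.9428 → 1.94
Power = Φ(1.94) = 0.974.

Power ≈ 0.974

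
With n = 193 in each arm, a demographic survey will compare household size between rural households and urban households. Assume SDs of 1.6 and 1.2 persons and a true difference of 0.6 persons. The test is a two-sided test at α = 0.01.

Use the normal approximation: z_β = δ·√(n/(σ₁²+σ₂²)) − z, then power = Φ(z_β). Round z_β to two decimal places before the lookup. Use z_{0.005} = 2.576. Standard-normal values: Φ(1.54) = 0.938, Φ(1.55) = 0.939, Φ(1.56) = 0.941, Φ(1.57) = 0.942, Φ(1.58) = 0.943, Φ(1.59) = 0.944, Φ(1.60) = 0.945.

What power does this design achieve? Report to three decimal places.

z_β = δ·√(n/(σ₁²+σ₂²)) − z_{α/2}
    = 0.6 · √(193/4) − 2.576
    = 0.6 · 6.94622 − 2.576
    = 4.1677 − 2.576 = 1.5917 → 1.59
Power = Φ(1.59) = 0.944.

Power ≈ 0.944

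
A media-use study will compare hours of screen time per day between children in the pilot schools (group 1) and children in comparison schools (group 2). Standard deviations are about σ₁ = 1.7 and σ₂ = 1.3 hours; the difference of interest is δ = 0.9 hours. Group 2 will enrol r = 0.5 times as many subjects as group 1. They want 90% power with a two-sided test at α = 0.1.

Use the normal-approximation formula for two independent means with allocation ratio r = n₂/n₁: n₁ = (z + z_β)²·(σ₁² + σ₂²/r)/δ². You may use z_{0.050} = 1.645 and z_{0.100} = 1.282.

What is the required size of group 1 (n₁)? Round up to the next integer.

n₁ = 67

n₁ = (z_{α/2} + z_β)² · (σ₁² + σ₂²/r) / δ²
   = (1.645 + 1.282)² · (1.7² + 1.3²/0.5) / 0.9²
   = 8.5673 · (2.89 + 3.38) / 0.81
   = 8.5673 · 6.27 / 0.81
   = 66.32
Round up → n₁ = 67; n₂ = r·n₁ = 0.5 × 67 = 34.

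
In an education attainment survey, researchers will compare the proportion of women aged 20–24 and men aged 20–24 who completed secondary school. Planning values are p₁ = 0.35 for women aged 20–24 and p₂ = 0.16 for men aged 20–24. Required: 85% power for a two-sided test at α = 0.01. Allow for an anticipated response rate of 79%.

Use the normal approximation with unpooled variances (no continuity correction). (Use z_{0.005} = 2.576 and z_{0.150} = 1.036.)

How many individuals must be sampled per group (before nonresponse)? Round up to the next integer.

n = (z_{α/2} + z_β)² · [p₁(1−p₁) + p₂(1−p₂)] / (p₁ − p₂)²
  = (2.576 + 1.036)² · (0.35·0.65 + 0.16·0.84) / (0.19)²
  = (3.612)² · (0.2275 + 0.1344) / 0.0361
  = 13.0465 · 0.3619 / 0.0361
  = 130.79
Adjust for 79% response: 130.79 / 0.79 = 165.56.
Round up → n = 166 per group.

n = 166 per group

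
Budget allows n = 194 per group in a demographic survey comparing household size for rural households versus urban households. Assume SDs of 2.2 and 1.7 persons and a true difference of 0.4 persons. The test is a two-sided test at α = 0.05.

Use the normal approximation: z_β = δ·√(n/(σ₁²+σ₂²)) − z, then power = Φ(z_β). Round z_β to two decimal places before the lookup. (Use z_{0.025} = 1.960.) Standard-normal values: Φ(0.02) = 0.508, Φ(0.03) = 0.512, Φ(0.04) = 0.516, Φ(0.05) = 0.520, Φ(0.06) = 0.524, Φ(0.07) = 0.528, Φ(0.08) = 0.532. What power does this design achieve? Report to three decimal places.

z_β = δ·√(n/(σ₁²+σ₂²)) − z_{α/2}
    = 0.4 · √(194/7.73) − 1.960
    = 0.4 · 5.00969 − 1.960
    = 2.0039 − 1.960 = 0.0439 → 0.04
Power = Φ(0.04) = 0.516.

Power ≈ 0.516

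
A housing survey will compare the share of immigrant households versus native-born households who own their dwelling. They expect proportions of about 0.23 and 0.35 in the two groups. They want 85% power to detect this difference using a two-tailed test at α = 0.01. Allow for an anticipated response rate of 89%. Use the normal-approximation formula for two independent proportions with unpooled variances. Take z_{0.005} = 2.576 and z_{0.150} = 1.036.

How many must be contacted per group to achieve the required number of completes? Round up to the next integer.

n = (z_{α/2} + z_β)² · [p₁(1−p₁) + p₂(1−p₂)] / (p₁ − p₂)²
  = (2.576 + 1.036)² · (0.23·0.77 + 0.35·0.65) / (-0.12)²
  = (3.612)² · (0.1771 + 0.2275) / 0.0144
  = 13.0465 · 0.4046 / 0.0144
  = 366.57
Adjust for 89% response: 366.57 / 0.89 = 411.88.
Round up → n = 412 per group.

n = 412 per group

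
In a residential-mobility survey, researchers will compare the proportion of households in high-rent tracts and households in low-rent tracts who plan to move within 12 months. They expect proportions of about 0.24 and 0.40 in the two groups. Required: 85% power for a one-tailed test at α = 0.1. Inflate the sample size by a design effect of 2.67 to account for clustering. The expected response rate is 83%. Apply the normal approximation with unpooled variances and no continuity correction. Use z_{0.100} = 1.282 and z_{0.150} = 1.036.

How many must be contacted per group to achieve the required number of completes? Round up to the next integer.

n = 286 per group

n = (z_α + z_β)² · [p₁(1−p₁) + p₂(1−p₂)] / (p₁ − p₂)²
  = (1.282 + 1.036)² · (0.24·0.76 + 0.40·0.60) / (-0.16)²
  = (2.318)² · (0.1824 + 0.2400) / 0.0256
  = 5.3731 · 0.4224 / 0.0256
  = 88.66
Design effect: 2.67 × 88.66 = 236.71.
Adjust for 83% response: 236.71 / 0.83 = 285.20.
Round up → n = 286 per group.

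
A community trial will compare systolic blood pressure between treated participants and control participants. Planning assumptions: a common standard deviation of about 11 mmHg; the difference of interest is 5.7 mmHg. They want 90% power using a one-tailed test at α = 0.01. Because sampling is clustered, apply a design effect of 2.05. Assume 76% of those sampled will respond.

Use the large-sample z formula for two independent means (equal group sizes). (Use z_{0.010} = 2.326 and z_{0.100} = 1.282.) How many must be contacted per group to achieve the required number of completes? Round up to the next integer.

n = (z_α + z_β)² · (σ₁² + σ₂²) / δ²
  = (2.326 + 1.282)² · (2·11² = 242) / 5.7²
  = 13.0177 · 242 / 32.49
  = 96.96
Design effect: 2.05 × 96.96 = 198.77.
Adjust for 76% response: 198.77 / 0.76 = 261.54.
Round up → n = 262 per group.

n = 262 per group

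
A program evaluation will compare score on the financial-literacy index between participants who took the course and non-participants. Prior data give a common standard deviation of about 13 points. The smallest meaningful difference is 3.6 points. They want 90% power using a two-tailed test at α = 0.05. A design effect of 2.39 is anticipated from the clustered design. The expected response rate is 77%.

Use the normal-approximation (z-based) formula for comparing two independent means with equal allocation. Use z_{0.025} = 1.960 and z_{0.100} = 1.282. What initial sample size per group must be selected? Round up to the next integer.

n = (z_{α/2} + z_β)² · (σ₁² + σ₂²) / δ²
  = (1.960 + 1.282)² · (2·13² = 338) / 3.6²
  = 10.5106 · 338 / 12.96
  = 274.12
Design effect: 2.39 × 274.12 = 655.14.
Adjust for 77% response: 655.14 / 0.77 = 850.83.
Round up → n = 851 per group.

n = 851 per group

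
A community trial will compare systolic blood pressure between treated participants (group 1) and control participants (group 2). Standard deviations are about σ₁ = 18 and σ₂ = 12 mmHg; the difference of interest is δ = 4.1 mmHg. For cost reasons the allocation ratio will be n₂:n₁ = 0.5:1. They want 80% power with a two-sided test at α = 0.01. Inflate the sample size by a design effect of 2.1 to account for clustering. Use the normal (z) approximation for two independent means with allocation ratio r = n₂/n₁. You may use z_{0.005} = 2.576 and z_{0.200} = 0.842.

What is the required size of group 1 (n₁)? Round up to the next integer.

n₁ = 894

n₁ = (z_{α/2} + z_β)² · (σ₁² + σ₂²/r) / δ²
   = (2.576 + 0.842)² · (18² + 12²/0.5) / 4.1²
   = 11.6827 · (324 + 288) / 16.81
   = 11.6827 · 612 / 16.81
   = 425.33
Design effect: 2.1 × 425.33 = 893.20.
Round up → n₁ = 894; n₂ = r·n₁ = 0.5 × 894 = 447.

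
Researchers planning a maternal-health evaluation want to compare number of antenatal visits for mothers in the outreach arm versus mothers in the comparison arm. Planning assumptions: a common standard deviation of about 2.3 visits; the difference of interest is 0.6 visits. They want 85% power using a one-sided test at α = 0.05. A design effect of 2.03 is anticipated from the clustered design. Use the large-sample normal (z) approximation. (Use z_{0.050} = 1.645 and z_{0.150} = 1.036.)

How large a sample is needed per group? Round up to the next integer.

n = 429 per group

n = (z_α + z_β)² · (σ₁² + σ₂²) / δ²
  = (1.645 + 1.036)² · (2·2.3² = 10.58) / 0.6²
  = 7.1878 · 10.58 / 0.36
  = 211.24
Design effect: 2.03 × 211.24 = 428.82.
Round up → n = 429 per group.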